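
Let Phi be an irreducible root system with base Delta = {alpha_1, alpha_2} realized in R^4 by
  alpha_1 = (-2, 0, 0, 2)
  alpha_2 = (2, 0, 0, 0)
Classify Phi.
Compute the Cartan integers a_ij = 2(alpha_i, alpha_j)/(alpha_j, alpha_j); the resulting 2x2 Cartan matrix is
[[2, -2], [-1, 2]].
The roots have two lengths (squared-length ratio 2:1); the short ones are alpha_{2}. The associated Dynkin diagram is a chain of 2 nodes with a double edge at one end; the terminal node there is the unique short simple root (B_2), so the type is B_2 (the algebra so(5)).

B2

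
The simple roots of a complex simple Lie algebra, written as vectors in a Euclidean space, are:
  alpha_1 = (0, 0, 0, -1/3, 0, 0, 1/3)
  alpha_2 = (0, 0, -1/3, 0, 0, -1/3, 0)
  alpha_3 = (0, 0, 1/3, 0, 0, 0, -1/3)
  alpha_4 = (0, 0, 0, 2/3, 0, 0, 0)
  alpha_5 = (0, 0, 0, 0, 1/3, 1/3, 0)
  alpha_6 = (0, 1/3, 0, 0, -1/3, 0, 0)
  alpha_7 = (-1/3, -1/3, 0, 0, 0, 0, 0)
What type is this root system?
type C_7

Compute the Cartan integers a_ij = 2(alpha_i, alpha_j)/(alpha_j, alpha_j); the resulting 7x7 Cartan matrix is
[[2, 0, -1, -1, 0, 0, 0], [0, 2, -1, 0, -1, 0, 0], [-1, -1, 2, 0, 0, 0, 0], [-2, 0, 0, 2, 0, 0, 0], [0, -1, 0, 0, 2, -1, 0], [0, 0, 0, 0, -1, 2, -1], [0, 0, 0, 0, 0, -1, 2]].
The roots have two lengths (squared-length ratio 2:1); the short ones are alpha_{1,2,3,5,6,7}. The associated Dynkin diagram is a chain of 7 nodes with a double edge at one end; the terminal node there is the unique long simple root (C_7), so the type is C_7 (the algebra sp(14)).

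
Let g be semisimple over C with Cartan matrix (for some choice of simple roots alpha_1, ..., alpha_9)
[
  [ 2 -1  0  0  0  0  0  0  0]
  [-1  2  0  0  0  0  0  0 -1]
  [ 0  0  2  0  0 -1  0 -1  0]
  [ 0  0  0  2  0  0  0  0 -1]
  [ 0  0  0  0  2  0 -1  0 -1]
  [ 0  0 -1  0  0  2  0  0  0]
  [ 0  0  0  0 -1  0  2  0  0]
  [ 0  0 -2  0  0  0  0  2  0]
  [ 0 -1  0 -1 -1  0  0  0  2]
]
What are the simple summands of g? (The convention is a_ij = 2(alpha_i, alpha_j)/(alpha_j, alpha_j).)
C3 + E6

The diagram associated to this matrix has two connected components: the simple roots {alpha_3, alpha_6, alpha_8} form a chain of 3 nodes with a double edge at one end; the terminal node there is the unique long simple root (C_3), and {alpha_1, alpha_2, alpha_4, alpha_5, alpha_7, alpha_9} form a chain of 5 nodes with one extra node attached to the third node from one end (E_6). A semisimple Lie algebra decomposes uniquely as the direct sum of simple ideals, one per connected component of its Dynkin diagram, so g ≅ C_3 ⊕ E_6 (dimension 21 + 78 = 99).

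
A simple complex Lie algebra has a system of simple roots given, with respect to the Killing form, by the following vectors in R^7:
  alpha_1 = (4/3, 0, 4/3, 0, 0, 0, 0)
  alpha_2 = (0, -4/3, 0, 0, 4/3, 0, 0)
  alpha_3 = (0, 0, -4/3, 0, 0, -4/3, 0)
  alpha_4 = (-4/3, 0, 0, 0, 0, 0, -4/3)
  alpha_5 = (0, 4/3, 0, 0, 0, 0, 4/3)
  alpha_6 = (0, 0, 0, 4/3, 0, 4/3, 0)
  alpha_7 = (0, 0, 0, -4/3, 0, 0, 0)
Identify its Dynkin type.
Compute the Cartan integers a_ij = 2(alpha_i, alpha_j)/(alpha_j, alpha_j); the resulting 7x7 Cartan matrix is
[[2, 0, -1, -1, 0, 0, 0], [0, 2, 0, 0, -1, 0, 0], [-1, 0, 2, 0, 0, -1, 0], [-1, 0, 0, 2, -1, 0, 0], [0, -1, 0, -1, 2, 0, 0], [0, 0, -1, 0, 0, 2, -2], [0, 0, 0, 0, 0, -1, 2]].
The roots have two lengths (squared-length ratio 2:1); the short ones are alpha_{7}. The associated Dynkin diagram is a chain of 7 nodes with a double edge at one end; the terminal node there is the unique short simple root (B_7), so the type is B_7 (the algebra so(15)).

B7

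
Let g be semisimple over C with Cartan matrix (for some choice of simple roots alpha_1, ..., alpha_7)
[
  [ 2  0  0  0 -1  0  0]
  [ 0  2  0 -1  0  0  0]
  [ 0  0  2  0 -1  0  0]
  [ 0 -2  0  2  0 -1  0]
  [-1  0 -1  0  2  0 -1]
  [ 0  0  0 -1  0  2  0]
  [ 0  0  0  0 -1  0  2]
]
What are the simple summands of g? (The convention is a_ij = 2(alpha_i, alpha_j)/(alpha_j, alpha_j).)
The diagram associated to this matrix has two connected components: the simple roots {alpha_2, alpha_4, alpha_6} form a chain of 3 nodes with a double edge at one end; the terminal node there is the unique short simple root (B_3), and {alpha_1, alpha_3, alpha_5, alpha_7} form a chain of 2 nodes with a fork of two nodes at one end (D_4). A semisimple Lie algebra decomposes uniquely as the direct sum of simple ideals, one per connected component of its Dynkin diagram, so g ≅ B_3 ⊕ D_4 (dimension 21 + 28 = 49).

B_3 (so(7)) ⊕ D_4 (so(8))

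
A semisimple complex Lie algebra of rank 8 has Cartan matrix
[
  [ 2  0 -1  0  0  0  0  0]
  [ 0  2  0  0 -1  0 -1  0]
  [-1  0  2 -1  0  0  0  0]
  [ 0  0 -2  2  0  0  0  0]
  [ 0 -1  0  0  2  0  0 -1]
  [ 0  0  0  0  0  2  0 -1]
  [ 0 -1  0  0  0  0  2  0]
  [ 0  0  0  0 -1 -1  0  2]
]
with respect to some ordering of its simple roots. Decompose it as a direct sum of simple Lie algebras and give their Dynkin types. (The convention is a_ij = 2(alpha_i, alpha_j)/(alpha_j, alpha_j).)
The diagram associated to this matrix has two connected components: the simple roots {alpha_2, alpha_5, alpha_6, alpha_7, alpha_8} form a chain of 5 nodes with single edges (A_5), and {alpha_1, alpha_3, alpha_4} form a chain of 3 nodes with a double edge at one end; the terminal node there is the unique long simple root (C_3). A semisimple Lie algebra decomposes uniquely as the direct sum of simple ideals, one per connected component of its Dynkin diagram, so g ≅ A_5 ⊕ C_3 (dimension 35 + 21 = 56).

type A_5 ⊕ type C_3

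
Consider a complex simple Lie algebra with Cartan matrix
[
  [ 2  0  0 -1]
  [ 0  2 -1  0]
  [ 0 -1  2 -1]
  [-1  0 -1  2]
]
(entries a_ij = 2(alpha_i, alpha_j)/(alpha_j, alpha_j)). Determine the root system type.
The matrix has rank 4 with 2's on the diagonal. Reading the off-diagonal entries as Dynkin edges (a single edge where a_ij = a_ji = -1; a double or triple edge where a_ij * a_ji = 2 or 3), the diagram is a chain of 4 nodes with single edges (A_4). One simple-root ordering that puts it in standard form is (alpha_2, alpha_3, alpha_4, alpha_1). So the algebra is type A_4, i.e. sl(5).

type A_4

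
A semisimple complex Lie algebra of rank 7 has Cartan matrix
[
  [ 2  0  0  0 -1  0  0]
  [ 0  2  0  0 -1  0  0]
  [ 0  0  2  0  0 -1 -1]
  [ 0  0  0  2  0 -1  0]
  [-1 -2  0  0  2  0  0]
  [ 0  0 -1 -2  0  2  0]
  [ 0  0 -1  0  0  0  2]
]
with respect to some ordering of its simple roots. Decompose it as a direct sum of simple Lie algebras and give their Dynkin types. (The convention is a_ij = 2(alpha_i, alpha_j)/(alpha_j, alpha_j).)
B_3 ⊕ B_4

The diagram associated to this matrix has two connected components: the simple roots {alpha_1, alpha_2, alpha_5} form a chain of 3 nodes with a double edge at one end; the terminal node there is the unique short simple root (B_3), and {alpha_3, alpha_4, alpha_6, alpha_7} form a chain of 4 nodes with a double edge at one end; the terminal node there is the unique short simple root (B_4). A semisimple Lie algebra decomposes uniquely as the direct sum of simple ideals, one per connected component of its Dynkin diagram, so g ≅ B_3 ⊕ B_4 (dimension 21 + 36 = 57).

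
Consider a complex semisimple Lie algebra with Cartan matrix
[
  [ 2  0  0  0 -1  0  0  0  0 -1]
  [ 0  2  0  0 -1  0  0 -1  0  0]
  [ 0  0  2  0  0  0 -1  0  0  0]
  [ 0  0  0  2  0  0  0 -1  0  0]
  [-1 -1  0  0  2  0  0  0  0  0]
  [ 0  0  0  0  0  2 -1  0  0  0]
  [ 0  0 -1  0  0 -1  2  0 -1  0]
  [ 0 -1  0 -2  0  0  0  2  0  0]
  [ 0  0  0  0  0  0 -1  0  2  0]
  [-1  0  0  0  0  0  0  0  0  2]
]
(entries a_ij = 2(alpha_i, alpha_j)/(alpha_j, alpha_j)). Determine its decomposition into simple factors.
The diagram associated to this matrix has two connected components: the simple roots {alpha_1, alpha_2, alpha_4, alpha_5, alpha_8, alpha_10} form a chain of 6 nodes with a double edge at one end; the terminal node there is the unique short simple root (B_6), and {alpha_3, alpha_6, alpha_7, alpha_9} form a chain of 2 nodes with a fork of two nodes at one end (D_4). A semisimple Lie algebra decomposes uniquely as the direct sum of simple ideals, one per connected component of its Dynkin diagram, so g ≅ B_6 ⊕ D_4 (dimension 78 + 28 = 106).

B_6 ⊕ D_4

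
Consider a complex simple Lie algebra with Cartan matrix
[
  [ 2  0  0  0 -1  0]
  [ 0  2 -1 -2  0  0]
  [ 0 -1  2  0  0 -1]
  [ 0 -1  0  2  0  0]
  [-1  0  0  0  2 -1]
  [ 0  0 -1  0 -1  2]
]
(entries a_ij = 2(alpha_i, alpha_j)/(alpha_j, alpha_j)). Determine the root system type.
The matrix has rank 6 with 2's on the diagonal. Reading the off-diagonal entries as Dynkin edges (a single edge where a_ij = a_ji = -1; a double or triple edge where a_ij * a_ji = 2 or 3), the diagram is a chain of 6 nodes with a double edge at one end; the terminal node there is the unique short simple root (B_6). One simple-root ordering that puts it in standard form is (alpha_1, alpha_5, alpha_6, alpha_3, alpha_2, alpha_4). So the algebra is type B_6, i.e. so(13).

B6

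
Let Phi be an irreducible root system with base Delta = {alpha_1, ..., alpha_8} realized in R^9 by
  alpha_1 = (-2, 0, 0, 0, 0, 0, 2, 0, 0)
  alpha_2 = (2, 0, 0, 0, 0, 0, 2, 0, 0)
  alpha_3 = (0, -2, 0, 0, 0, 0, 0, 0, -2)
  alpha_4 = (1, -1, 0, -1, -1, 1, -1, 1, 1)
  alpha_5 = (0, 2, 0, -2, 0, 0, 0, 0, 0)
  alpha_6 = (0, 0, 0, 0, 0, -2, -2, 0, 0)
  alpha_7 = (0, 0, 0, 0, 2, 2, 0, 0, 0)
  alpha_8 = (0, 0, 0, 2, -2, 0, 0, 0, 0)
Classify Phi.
Compute the Cartan integers a_ij = 2(alpha_i, alpha_j)/(alpha_j, alpha_j); the resulting 8x8 Cartan matrix is
[[2, 0, 0, -1, 0, -1, 0, 0], [0, 2, 0, 0, 0, -1, 0, 0], [0, 0, 2, 0, -1, 0, 0, 0], [-1, 0, 0, 2, 0, 0, 0, 0], [0, 0, -1, 0, 2, 0, 0, -1], [-1, -1, 0, 0, 0, 2, -1, 0], [0, 0, 0, 0, 0, -1, 2, -1], [0, 0, 0, 0, -1, 0, -1, 2]].
All simple roots have the same length, so the diagram is simply laced. The associated Dynkin diagram is a chain of 7 nodes with one extra node attached to the third node from one end (E_8), so the type is E_8.

E8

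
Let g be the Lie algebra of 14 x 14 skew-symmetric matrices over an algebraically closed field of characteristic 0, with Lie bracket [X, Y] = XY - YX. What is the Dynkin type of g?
This is so(14) with 14 even, which has dimension 14(14-1)/2 = 91 and rank 14/2 = 7. In the classification of classical Lie algebras, the orthogonal algebra so(2n) in an even number of variables has type D_n; here n = 7, so the Dynkin diagram is a chain of 5 nodes with a fork of two nodes at one end (D_7). Hence the type is D_7.

D_7 (so(14))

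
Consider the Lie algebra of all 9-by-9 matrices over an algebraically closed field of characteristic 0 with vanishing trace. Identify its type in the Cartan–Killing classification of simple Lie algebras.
type A_8

This is sl(9), which has dimension 9^2 - 1 = 80 and rank 9 - 1 = 8 (a Cartan subalgebra is the diagonal traceless matrices). In the classification of classical Lie algebras, the special linear algebra sl(n+1) has type A_n; here n = 8, so the Dynkin diagram is a chain of 8 nodes with single edges (A_8). Hence the type is A_8.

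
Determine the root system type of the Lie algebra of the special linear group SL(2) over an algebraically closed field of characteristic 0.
This is sl(2), which has dimension 2^2 - 1 = 3 and rank 2 - 1 = 1 (a Cartan subalgebra is the diagonal traceless matrices). In the classification of classical Lie algebras, the special linear algebra sl(n+1) has type A_n; here n = 1, so the Dynkin diagram is a chain of 1 nodes with single edges (A_1). Hence the type is A_1.

type A_1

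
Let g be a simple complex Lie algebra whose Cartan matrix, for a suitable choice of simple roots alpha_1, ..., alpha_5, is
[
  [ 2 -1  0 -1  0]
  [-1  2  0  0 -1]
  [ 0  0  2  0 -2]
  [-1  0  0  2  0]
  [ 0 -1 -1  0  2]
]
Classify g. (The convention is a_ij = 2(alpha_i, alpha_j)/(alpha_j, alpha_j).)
The matrix has rank 5 with 2's on the diagonal. Reading the off-diagonal entries as Dynkin edges (a single edge where a_ij = a_ji = -1; a double or triple edge where a_ij * a_ji = 2 or 3), the diagram is a chain of 5 nodes with a double edge at one end; the terminal node there is the unique long simple root (C_5). One simple-root ordering that puts it in standard form is (alpha_4, alpha_1, alpha_2, alpha_5, alpha_3). So the algebra is type C_5, i.e. sp(10).

C_5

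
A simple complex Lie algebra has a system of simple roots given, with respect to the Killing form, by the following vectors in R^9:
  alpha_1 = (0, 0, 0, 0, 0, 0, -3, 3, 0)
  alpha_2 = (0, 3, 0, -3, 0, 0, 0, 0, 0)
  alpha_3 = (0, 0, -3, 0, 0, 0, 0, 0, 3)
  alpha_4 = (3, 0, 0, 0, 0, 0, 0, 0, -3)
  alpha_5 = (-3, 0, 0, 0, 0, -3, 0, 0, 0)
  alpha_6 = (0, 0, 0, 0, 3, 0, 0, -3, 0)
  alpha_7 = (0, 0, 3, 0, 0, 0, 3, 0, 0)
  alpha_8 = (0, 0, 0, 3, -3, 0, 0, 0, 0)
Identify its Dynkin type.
Compute the Cartan integers a_ij = 2(alpha_i, alpha_j)/(alpha_j, alpha_j); the resulting 8x8 Cartan matrix is
[[2, 0, 0, 0, 0, -1, -1, 0], [0, 2, 0, 0, 0, 0, 0, -1], [0, 0, 2, -1, 0, 0, -1, 0], [0, 0, -1, 2, -1, 0, 0, 0], [0, 0, 0, -1, 2, 0, 0, 0], [-1, 0, 0, 0, 0, 2, 0, -1], [-1, 0, -1, 0, 0, 0, 2, 0], [0, -1, 0, 0, 0, -1, 0, 2]].
All simple roots have the same length, so the diagram is simply laced. The associated Dynkin diagram is a chain of 8 nodes with single edges (A_8), so the type is A_8 (the algebra sl(9)).

A_8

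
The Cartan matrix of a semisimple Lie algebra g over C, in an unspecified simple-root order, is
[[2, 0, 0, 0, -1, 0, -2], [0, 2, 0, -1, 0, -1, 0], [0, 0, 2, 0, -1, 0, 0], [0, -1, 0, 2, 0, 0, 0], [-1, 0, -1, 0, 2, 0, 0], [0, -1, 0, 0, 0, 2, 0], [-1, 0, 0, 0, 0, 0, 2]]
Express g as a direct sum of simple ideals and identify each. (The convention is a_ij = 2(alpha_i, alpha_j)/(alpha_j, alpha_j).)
A3 ⊕ B4

The diagram associated to this matrix has two connected components: the simple roots {alpha_2, alpha_4, alpha_6} form a chain of 3 nodes with single edges (A_3), and {alpha_1, alpha_3, alpha_5, alpha_7} form a chain of 4 nodes with a double edge at one end; the terminal node there is the unique short simple root (B_4). A semisimple Lie algebra decomposes uniquely as the direct sum of simple ideals, one per connected component of its Dynkin diagram, so g ≅ A_3 ⊕ B_4 (dimension 15 + 36 = 51).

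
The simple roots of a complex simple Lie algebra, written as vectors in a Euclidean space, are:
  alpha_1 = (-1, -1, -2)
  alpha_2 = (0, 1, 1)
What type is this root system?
Compute the Cartan integers a_ij = 2(alpha_i, alpha_j)/(alpha_j, alpha_j); the resulting 2x2 Cartan matrix is
[[2, -3], [-1, 2]].
The roots have two lengths (squared-length ratio 3:1); the short ones are alpha_{2}. The associated Dynkin diagram is two nodes joined by a triple edge (G_2), so the type is G_2.

G2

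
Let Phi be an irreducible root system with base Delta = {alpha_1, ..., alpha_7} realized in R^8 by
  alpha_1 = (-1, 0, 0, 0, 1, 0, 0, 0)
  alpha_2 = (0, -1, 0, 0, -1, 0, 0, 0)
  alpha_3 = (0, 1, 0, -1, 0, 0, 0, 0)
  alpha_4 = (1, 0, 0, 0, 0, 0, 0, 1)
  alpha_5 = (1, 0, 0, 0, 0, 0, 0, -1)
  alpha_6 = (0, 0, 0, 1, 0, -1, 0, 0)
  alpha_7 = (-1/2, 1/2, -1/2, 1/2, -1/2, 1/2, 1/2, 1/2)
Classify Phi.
Compute the Cartan integers a_ij = 2(alpha_i, alpha_j)/(alpha_j, alpha_j); the resulting 7x7 Cartan matrix is
[[2, -1, 0, -1, -1, 0, 0], [-1, 2, -1, 0, 0, 0, 0], [0, -1, 2, 0, 0, -1, 0], [-1, 0, 0, 2, 0, 0, 0], [-1, 0, 0, 0, 2, 0, -1], [0, 0, -1, 0, 0, 2, 0], [0, 0, 0, 0, -1, 0, 2]].
All simple roots have the same length, so the diagram is simply laced. The associated Dynkin diagram is a chain of 6 nodes with one extra node attached to the third node from one end (E_7), so the type is E_7.

E_7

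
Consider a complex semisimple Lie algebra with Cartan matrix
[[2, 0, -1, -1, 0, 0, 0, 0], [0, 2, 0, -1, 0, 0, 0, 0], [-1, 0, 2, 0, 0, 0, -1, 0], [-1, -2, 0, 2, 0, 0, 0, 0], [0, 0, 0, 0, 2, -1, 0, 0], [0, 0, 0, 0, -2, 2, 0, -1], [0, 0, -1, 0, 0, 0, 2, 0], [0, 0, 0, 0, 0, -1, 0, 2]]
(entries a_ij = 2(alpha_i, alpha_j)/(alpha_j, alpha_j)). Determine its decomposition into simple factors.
B3 ⊕ B5

The diagram associated to this matrix has two connected components: the simple roots {alpha_5, alpha_6, alpha_8} form a chain of 3 nodes with a double edge at one end; the terminal node there is the unique short simple root (B_3), and {alpha_1, alpha_2, alpha_3, alpha_4, alpha_7} form a chain of 5 nodes with a double edge at one end; the terminal node there is the unique short simple root (B_5). A semisimple Lie algebra decomposes uniquely as the direct sum of simple ideals, one per connected component of its Dynkin diagram, so g ≅ B_3 ⊕ B_5 (dimension 21 + 55 = 76).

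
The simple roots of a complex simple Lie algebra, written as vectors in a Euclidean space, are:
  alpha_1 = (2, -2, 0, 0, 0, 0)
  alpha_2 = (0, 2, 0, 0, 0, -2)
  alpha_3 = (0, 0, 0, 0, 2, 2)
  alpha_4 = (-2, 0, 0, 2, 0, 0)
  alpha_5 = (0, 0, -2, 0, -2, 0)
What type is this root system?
Compute the Cartan integers a_ij = 2(alpha_i, alpha_j)/(alpha_j, alpha_j); the resulting 5x5 Cartan matrix is
[[2, -1, 0, -1, 0], [-1, 2, -1, 0, 0], [0, -1, 2, 0, -1], [-1, 0, 0, 2, 0], [0, 0, -1, 0, 2]].
All simple roots have the same length, so the diagram is simply laced. The associated Dynkin diagram is a chain of 5 nodes with single edges (A_5), so the type is A_5 (the algebra sl(6)).

A_5 (sl(6))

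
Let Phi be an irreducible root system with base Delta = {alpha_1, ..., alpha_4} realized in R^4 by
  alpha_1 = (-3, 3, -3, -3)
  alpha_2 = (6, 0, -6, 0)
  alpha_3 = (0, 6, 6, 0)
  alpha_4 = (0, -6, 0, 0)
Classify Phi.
Compute the Cartan integers a_ij = 2(alpha_i, alpha_j)/(alpha_j, alpha_j); the resulting 4x4 Cartan matrix is
[[2, 0, 0, -1], [0, 2, -1, 0], [0, -1, 2, -2], [-1, 0, -1, 2]].
The roots have two lengths (squared-length ratio 2:1); the short ones are alpha_{1,4}. The associated Dynkin diagram is a chain of 4 nodes with a double edge between the middle two (F_4), so the type is F_4.

type F_4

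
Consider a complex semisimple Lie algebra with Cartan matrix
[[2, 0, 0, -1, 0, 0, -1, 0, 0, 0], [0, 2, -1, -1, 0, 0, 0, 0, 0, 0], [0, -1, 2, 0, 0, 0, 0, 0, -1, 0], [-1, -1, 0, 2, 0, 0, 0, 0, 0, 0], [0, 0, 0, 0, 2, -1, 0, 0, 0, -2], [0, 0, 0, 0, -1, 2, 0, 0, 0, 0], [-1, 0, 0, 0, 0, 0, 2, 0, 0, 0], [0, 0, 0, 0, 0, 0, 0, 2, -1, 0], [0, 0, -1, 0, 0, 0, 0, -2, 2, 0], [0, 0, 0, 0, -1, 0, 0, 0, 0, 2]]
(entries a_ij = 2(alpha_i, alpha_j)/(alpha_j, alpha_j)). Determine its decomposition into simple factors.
type B_3 + type B_7

The diagram associated to this matrix has two connected components: the simple roots {alpha_5, alpha_6, alpha_10} form a chain of 3 nodes with a double edge at one end; the terminal node there is the unique short simple root (B_3), and {alpha_1, alpha_2, alpha_3, alpha_4, alpha_7, alpha_8, alpha_9} form a chain of 7 nodes with a double edge at one end; the terminal node there is the unique short simple root (B_7). A semisimple Lie algebra decomposes uniquely as the direct sum of simple ideals, one per connected component of its Dynkin diagram, so g ≅ B_3 ⊕ B_7 (dimension 21 + 105 = 126).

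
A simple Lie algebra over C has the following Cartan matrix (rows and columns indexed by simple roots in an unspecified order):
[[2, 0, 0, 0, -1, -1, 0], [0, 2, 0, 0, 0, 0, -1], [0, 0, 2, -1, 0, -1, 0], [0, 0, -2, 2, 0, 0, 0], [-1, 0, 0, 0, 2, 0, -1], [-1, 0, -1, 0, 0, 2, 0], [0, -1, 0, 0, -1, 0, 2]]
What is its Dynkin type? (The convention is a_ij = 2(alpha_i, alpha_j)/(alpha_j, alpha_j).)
C_7

The matrix has rank 7 with 2's on the diagonal. Reading the off-diagonal entries as Dynkin edges (a single edge where a_ij = a_ji = -1; a double or triple edge where a_ij * a_ji = 2 or 3), the diagram is a chain of 7 nodes with a double edge at one end; the terminal node there is the unique long simple root (C_7). One simple-root ordering that puts it in standard form is (alpha_2, alpha_7, alpha_5, alpha_1, alpha_6, alpha_3, alpha_4). So the algebra is type C_7, i.e. sp(14).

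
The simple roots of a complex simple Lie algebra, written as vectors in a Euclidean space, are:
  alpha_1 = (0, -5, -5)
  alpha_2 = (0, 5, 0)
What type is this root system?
Compute the Cartan integers a_ij = 2(alpha_i, alpha_j)/(alpha_j, alpha_j); the resulting 2x2 Cartan matrix is
[[2, -2], [-1, 2]].
The roots have two lengths (squared-length ratio 2:1); the short ones are alpha_{2}. The associated Dynkin diagram is a chain of 2 nodes with a double edge at one end; the terminal node there is the unique short simple root (B_2), so the type is B_2 (the algebra so(5)).

B_2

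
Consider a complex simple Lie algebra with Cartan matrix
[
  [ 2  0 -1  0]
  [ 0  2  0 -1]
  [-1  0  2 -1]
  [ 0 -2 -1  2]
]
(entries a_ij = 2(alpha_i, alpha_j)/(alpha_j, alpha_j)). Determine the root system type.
B4

The matrix has rank 4 with 2's on the diagonal. Reading the off-diagonal entries as Dynkin edges (a single edge where a_ij = a_ji = -1; a double or triple edge where a_ij * a_ji = 2 or 3), the diagram is a chain of 4 nodes with a double edge at one end; the terminal node there is the unique short simple root (B_4). One simple-root ordering that puts it in standard form is (alpha_1, alpha_3, alpha_4, alpha_2). So the algebra is type B_4, i.e. so(9).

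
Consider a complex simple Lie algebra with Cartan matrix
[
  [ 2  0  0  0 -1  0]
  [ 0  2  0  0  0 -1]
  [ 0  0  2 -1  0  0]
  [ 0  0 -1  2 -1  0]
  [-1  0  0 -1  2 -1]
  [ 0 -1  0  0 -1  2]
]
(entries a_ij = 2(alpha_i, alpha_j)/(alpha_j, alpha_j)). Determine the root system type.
E6

The matrix has rank 6 with 2's on the diagonal. Reading the off-diagonal entries as Dynkin edges (a single edge where a_ij = a_ji = -1; a double or triple edge where a_ij * a_ji = 2 or 3), the diagram is a chain of 5 nodes with one extra node attached to the third node from one end (E_6). One simple-root ordering that puts it in standard form is (alpha_3, alpha_1, alpha_4, alpha_5, alpha_6, alpha_2). So the algebra is type E_6.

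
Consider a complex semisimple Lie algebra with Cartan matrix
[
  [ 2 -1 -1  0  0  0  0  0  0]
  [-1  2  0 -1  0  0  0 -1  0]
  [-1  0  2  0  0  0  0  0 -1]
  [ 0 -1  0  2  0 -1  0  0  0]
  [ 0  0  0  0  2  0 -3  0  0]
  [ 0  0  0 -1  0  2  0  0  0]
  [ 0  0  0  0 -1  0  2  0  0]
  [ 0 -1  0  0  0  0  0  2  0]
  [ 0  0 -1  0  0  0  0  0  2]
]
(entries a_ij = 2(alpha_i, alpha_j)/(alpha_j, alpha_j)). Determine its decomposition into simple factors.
E7 + G2

The diagram associated to this matrix has two connected components: the simple roots {alpha_1, alpha_2, alpha_3, alpha_4, alpha_6, alpha_8, alpha_9} form a chain of 6 nodes with one extra node attached to the third node from one end (E_7), and {alpha_5, alpha_7} form two nodes joined by a triple edge (G_2). A semisimple Lie algebra decomposes uniquely as the direct sum of simple ideals, one per connected component of its Dynkin diagram, so g ≅ E_7 ⊕ G_2 (dimension 133 + 14 = 147).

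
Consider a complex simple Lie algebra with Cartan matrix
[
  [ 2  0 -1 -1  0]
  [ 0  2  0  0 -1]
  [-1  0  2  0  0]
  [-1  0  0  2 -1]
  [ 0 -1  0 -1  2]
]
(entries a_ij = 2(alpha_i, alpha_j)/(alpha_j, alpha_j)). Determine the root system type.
The matrix has rank 5 with 2's on the diagonal. Reading the off-diagonal entries as Dynkin edges (a single edge where a_ij = a_ji = -1; a double or triple edge where a_ij * a_ji = 2 or 3), the diagram is a chain of 5 nodes with single edges (A_5). One simple-root ordering that puts it in standard form is (alpha_3, alpha_1, alpha_4, alpha_5, alpha_2). So the algebra is type A_5, i.e. sl(6).

A_5 (sl(6))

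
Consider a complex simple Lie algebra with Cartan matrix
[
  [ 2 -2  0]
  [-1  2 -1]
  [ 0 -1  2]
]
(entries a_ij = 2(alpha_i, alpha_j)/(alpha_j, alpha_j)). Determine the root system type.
type C_3

The matrix has rank 3 with 2's on the diagonal. Reading the off-diagonal entries as Dynkin edges (a single edge where a_ij = a_ji = -1; a double or triple edge where a_ij * a_ji = 2 or 3), the diagram is a chain of 3 nodes with a double edge at one end; the terminal node there is the unique long simple root (C_3). One simple-root ordering that puts it in standard form is (alpha_3, alpha_2, alpha_1). So the algebra is type C_3, i.e. sp(6).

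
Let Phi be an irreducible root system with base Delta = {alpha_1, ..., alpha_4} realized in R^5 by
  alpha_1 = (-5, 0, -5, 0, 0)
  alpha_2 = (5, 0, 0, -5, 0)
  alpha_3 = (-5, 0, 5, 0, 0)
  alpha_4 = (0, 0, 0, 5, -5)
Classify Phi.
Compute the Cartan integers a_ij = 2(alpha_i, alpha_j)/(alpha_j, alpha_j); the resulting 4x4 Cartan matrix is
[[2, -1, 0, 0], [-1, 2, -1, -1], [0, -1, 2, 0], [0, -1, 0, 2]].
All simple roots have the same length, so the diagram is simply laced. The associated Dynkin diagram is a chain of 2 nodes with a fork of two nodes at one end (D_4), so the type is D_4 (the algebra so(8)).

D4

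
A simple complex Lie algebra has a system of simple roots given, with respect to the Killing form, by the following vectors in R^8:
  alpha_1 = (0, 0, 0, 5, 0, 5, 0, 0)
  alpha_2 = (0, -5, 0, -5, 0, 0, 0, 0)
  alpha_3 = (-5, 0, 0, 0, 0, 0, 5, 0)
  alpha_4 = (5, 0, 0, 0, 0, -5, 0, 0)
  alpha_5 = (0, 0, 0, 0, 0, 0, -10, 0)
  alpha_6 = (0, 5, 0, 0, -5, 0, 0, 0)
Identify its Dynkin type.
C_6 (sp(12))

Compute the Cartan integers a_ij = 2(alpha_i, alpha_j)/(alpha_j, alpha_j); the resulting 6x6 Cartan matrix is
[[2, -1, 0, -1, 0, 0], [-1, 2, 0, 0, 0, -1], [0, 0, 2, -1, -1, 0], [-1, 0, -1, 2, 0, 0], [0, 0, -2, 0, 2, 0], [0, -1, 0, 0, 0, 2]].
The roots have two lengths (squared-length ratio 2:1); the short ones are alpha_{1,2,3,4,6}. The associated Dynkin diagram is a chain of 6 nodes with a double edge at one end; the terminal node there is the unique long simple root (C_6), so the type is C_6 (the algebra sp(12)).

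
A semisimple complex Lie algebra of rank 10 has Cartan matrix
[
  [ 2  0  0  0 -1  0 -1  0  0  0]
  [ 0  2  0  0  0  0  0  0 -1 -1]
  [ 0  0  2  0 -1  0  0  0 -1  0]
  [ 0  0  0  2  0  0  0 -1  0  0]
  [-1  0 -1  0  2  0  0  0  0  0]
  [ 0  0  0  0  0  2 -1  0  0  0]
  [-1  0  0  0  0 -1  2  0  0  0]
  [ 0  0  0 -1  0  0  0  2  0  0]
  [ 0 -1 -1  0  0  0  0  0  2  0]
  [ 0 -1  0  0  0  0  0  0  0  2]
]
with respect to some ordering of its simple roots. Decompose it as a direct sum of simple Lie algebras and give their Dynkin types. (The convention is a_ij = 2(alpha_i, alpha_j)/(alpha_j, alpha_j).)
The diagram associated to this matrix has two connected components: the simple roots {alpha_4, alpha_8} form a chain of 2 nodes with single edges (A_2), and {alpha_1, alpha_2, alpha_3, alpha_5, alpha_6, alpha_7, alpha_9, alpha_10} form a chain of 8 nodes with single edges (A_8). A semisimple Lie algebra decomposes uniquely as the direct sum of simple ideals, one per connected component of its Dynkin diagram, so g ≅ A_2 ⊕ A_8 (dimension 8 + 80 = 88).

A_2 (sl(3)) ⊕ A_8 (sl(9))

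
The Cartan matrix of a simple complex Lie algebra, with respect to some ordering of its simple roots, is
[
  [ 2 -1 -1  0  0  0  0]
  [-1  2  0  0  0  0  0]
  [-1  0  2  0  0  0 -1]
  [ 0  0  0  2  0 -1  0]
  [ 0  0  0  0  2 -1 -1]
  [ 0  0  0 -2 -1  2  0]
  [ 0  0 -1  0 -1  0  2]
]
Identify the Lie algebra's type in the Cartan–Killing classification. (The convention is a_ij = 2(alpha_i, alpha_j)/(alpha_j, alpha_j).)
B_7

The matrix has rank 7 with 2's on the diagonal. Reading the off-diagonal entries as Dynkin edges (a single edge where a_ij = a_ji = -1; a double or triple edge where a_ij * a_ji = 2 or 3), the diagram is a chain of 7 nodes with a double edge at one end; the terminal node there is the unique short simple root (B_7). One simple-root ordering that puts it in standard form is (alpha_2, alpha_1, alpha_3, alpha_7, alpha_5, alpha_6, alpha_4). So the algebra is type B_7, i.e. so(15).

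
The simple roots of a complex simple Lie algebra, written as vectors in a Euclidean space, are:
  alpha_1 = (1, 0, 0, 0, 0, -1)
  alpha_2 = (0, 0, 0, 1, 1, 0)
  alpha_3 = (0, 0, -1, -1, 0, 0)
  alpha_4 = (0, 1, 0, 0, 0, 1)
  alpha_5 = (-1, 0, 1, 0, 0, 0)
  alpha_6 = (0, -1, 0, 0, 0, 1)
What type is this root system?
Compute the Cartan integers a_ij = 2(alpha_i, alpha_j)/(alpha_j, alpha_j); the resulting 6x6 Cartan matrix is
[[2, 0, 0, -1, -1, -1], [0, 2, -1, 0, 0, 0], [0, -1, 2, 0, -1, 0], [-1, 0, 0, 2, 0, 0], [-1, 0, -1, 0, 2, 0], [-1, 0, 0, 0, 0, 2]].
All simple roots have the same length, so the diagram is simply laced. The associated Dynkin diagram is a chain of 4 nodes with a fork of two nodes at one end (D_6), so the type is D_6 (the algebra so(12)).

D_6 (so(12))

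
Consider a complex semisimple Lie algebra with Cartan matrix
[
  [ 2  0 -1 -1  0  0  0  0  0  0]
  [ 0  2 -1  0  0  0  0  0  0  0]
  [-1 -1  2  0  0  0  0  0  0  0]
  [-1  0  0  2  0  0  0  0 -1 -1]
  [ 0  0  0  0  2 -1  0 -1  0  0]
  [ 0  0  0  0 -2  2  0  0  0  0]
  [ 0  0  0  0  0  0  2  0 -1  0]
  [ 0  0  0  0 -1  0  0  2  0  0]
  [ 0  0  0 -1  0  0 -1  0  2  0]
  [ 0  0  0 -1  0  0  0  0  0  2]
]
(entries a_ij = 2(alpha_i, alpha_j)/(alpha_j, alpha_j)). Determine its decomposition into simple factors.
C_3 (sp(6)) ⊕ E_7

The diagram associated to this matrix has two connected components: the simple roots {alpha_5, alpha_6, alpha_8} form a chain of 3 nodes with a double edge at one end; the terminal node there is the unique long simple root (C_3), and {alpha_1, alpha_2, alpha_3, alpha_4, alpha_7, alpha_9, alpha_10} form a chain of 6 nodes with one extra node attached to the third node from one end (E_7). A semisimple Lie algebra decomposes uniquely as the direct sum of simple ideals, one per connected component of its Dynkin diagram, so g ≅ C_3 ⊕ E_7 (dimension 21 + 133 = 154).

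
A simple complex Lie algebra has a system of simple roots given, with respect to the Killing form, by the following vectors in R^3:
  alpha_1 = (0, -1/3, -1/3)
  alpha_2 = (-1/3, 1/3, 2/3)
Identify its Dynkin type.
Compute the Cartan integers a_ij = 2(alpha_i, alpha_j)/(alpha_j, alpha_j); the resulting 2x2 Cartan matrix is
[[2, -1], [-3, 2]].
The roots have two lengths (squared-length ratio 3:1); the short ones are alpha_{1}. The associated Dynkin diagram is two nodes joined by a triple edge (G_2), so the type is G_2.

type G_2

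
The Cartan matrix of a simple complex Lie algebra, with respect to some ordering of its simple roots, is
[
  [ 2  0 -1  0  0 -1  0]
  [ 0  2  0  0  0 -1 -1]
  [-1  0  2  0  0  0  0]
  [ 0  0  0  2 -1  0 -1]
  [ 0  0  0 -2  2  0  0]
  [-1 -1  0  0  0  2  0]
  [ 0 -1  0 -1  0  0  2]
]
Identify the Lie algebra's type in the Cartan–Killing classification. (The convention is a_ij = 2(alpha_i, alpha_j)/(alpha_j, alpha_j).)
The matrix has rank 7 with 2's on the diagonal. Reading the off-diagonal entries as Dynkin edges (a single edge where a_ij = a_ji = -1; a double or triple edge where a_ij * a_ji = 2 or 3), the diagram is a chain of 7 nodes with a double edge at one end; the terminal node there is the unique long simple root (C_7). One simple-root ordering that puts it in standard form is (alpha_3, alpha_1, alpha_6, alpha_2, alpha_7, alpha_4, alpha_5). So the algebra is type C_7, i.e. sp(14).

type C_7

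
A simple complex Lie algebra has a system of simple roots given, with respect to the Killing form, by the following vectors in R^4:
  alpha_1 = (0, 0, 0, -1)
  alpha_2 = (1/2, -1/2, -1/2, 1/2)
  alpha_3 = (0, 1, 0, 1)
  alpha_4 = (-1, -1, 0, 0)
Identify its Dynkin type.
Compute the Cartan integers a_ij = 2(alpha_i, alpha_j)/(alpha_j, alpha_j); the resulting 4x4 Cartan matrix is
[[2, -1, -1, 0], [-1, 2, 0, 0], [-2, 0, 2, -1], [0, 0, -1, 2]].
The roots have two lengths (squared-length ratio 2:1); the short ones are alpha_{1,2}. The associated Dynkin diagram is a chain of 4 nodes with a double edge between the middle two (F_4), so the type is F_4.

F4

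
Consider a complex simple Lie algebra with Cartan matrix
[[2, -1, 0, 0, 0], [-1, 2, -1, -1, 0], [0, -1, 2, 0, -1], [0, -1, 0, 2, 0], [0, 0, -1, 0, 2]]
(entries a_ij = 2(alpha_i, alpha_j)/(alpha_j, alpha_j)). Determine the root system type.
The matrix has rank 5 with 2's on the diagonal. Reading the off-diagonal entries as Dynkin edges (a single edge where a_ij = a_ji = -1; a double or triple edge where a_ij * a_ji = 2 or 3), the diagram is a chain of 3 nodes with a fork of two nodes at one end (D_5). One simple-root ordering that puts it in standard form is (alpha_5, alpha_3, alpha_2, alpha_4, alpha_1). So the algebra is type D_5, i.e. so(10).

D_5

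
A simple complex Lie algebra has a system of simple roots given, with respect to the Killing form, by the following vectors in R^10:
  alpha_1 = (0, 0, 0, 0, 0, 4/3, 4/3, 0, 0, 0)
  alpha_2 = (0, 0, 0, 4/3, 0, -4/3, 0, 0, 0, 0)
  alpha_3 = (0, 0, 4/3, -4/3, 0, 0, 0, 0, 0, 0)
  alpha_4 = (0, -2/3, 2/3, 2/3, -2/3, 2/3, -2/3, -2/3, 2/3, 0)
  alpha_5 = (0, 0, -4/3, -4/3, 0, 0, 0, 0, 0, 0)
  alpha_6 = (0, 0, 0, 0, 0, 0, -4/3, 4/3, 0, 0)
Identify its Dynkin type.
Compute the Cartan integers a_ij = 2(alpha_i, alpha_j)/(alpha_j, alpha_j); the resulting 6x6 Cartan matrix is
[[2, -1, 0, 0, 0, -1], [-1, 2, -1, 0, -1, 0], [0, -1, 2, 0, 0, 0], [0, 0, 0, 2, -1, 0], [0, -1, 0, -1, 2, 0], [-1, 0, 0, 0, 0, 2]].
All simple roots have the same length, so the diagram is simply laced. The associated Dynkin diagram is a chain of 5 nodes with one extra node attached to the third node from one end (E_6), so the type is E_6.

E_6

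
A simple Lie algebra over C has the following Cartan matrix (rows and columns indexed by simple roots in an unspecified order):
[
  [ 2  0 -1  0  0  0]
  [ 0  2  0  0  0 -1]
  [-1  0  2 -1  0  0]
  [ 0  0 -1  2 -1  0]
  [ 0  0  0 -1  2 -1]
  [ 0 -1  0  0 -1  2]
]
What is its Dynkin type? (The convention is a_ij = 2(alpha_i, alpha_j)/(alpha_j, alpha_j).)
The matrix has rank 6 with 2's on the diagonal. Reading the off-diagonal entries as Dynkin edges (a single edge where a_ij = a_ji = -1; a double or triple edge where a_ij * a_ji = 2 or 3), the diagram is a chain of 6 nodes with single edges (A_6). One simple-root ordering that puts it in standard form is (alpha_2, alpha_6, alpha_5, alpha_4, alpha_3, alpha_1). So the algebra is type A_6, i.e. sl(7).

A_6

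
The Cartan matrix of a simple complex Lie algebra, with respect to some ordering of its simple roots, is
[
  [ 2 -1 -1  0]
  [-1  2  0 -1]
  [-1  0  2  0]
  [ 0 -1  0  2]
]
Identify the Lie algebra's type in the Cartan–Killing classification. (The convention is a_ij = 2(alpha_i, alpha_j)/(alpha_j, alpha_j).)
The matrix has rank 4 with 2's on the diagonal. Reading the off-diagonal entries as Dynkin edges (a single edge where a_ij = a_ji = -1; a double or triple edge where a_ij * a_ji = 2 or 3), the diagram is a chain of 4 nodes with single edges (A_4). One simple-root ordering that puts it in standard form is (alpha_3, alpha_1, alpha_2, alpha_4). So the algebra is type A_4, i.e. sl(5).

A4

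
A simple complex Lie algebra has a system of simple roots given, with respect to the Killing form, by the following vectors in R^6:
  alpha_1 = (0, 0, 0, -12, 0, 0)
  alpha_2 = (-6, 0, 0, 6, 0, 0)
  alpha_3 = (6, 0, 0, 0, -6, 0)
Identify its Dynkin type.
Compute the Cartan integers a_ij = 2(alpha_i, alpha_j)/(alpha_j, alpha_j); the resulting 3x3 Cartan matrix is
[[2, -2, 0], [-1, 2, -1], [0, -1, 2]].
The roots have two lengths (squared-length ratio 2:1); the short ones are alpha_{2,3}. The associated Dynkin diagram is a chain of 3 nodes with a double edge at one end; the terminal node there is the unique long simple root (C_3), so the type is C_3 (the algebra sp(6)).

C_3 (sp(6))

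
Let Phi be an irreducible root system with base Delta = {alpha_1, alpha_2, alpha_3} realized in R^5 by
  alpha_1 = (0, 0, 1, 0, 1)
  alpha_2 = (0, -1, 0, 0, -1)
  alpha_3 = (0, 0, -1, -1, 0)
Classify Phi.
A_3 (sl(4))

Compute the Cartan integers a_ij = 2(alpha_i, alpha_j)/(alpha_j, alpha_j); the resulting 3x3 Cartan matrix is
[[2, -1, -1], [-1, 2, 0], [-1, 0, 2]].
All simple roots have the same length, so the diagram is simply laced. The associated Dynkin diagram is a chain of 3 nodes with single edges (A_3), so the type is A_3 (the algebra sl(4)).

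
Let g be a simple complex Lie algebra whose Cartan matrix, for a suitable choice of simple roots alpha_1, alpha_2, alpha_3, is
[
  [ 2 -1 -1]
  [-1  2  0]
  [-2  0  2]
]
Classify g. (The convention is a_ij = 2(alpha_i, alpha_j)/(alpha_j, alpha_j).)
C_3 (sp(6))

The matrix has rank 3 with 2's on the diagonal. Reading the off-diagonal entries as Dynkin edges (a single edge where a_ij = a_ji = -1; a double or triple edge where a_ij * a_ji = 2 or 3), the diagram is a chain of 3 nodes with a double edge at one end; the terminal node there is the unique long simple root (C_3). One simple-root ordering that puts it in standard form is (alpha_2, alpha_1, alpha_3). So the algebra is type C_3, i.e. sp(6).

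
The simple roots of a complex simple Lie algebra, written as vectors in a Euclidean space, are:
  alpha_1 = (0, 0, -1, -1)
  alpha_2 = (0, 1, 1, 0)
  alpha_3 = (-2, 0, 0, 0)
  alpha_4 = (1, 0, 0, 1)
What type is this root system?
C4

Compute the Cartan integers a_ij = 2(alpha_i, alpha_j)/(alpha_j, alpha_j); the resulting 4x4 Cartan matrix is
[[2, -1, 0, -1], [-1, 2, 0, 0], [0, 0, 2, -2], [-1, 0, -1, 2]].
The roots have two lengths (squared-length ratio 2:1); the short ones are alpha_{1,2,4}. The associated Dynkin diagram is a chain of 4 nodes with a double edge at one end; the terminal node there is the unique long simple root (C_4), so the type is C_4 (the algebra sp(8)).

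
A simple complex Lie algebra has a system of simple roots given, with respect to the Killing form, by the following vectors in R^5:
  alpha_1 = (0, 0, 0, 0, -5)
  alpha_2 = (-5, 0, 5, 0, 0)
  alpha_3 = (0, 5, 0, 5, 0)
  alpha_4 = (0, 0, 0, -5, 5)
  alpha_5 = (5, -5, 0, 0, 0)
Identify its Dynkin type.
type B_5

Compute the Cartan integers a_ij = 2(alpha_i, alpha_j)/(alpha_j, alpha_j); the resulting 5x5 Cartan matrix is
[[2, 0, 0, -1, 0], [0, 2, 0, 0, -1], [0, 0, 2, -1, -1], [-2, 0, -1, 2, 0], [0, -1, -1, 0, 2]].
The roots have two lengths (squared-length ratio 2:1); the short ones are alpha_{1}. The associated Dynkin diagram is a chain of 5 nodes with a double edge at one end; the terminal node there is the unique short simple root (B_5), so the type is B_5 (the algebra so(11)).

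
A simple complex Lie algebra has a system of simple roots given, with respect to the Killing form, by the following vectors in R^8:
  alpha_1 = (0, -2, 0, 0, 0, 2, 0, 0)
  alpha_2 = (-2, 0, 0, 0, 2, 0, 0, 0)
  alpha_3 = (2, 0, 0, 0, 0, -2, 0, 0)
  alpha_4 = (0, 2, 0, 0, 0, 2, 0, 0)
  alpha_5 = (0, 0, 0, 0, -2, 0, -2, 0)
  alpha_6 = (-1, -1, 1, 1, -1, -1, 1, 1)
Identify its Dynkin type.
E_6

Compute the Cartan integers a_ij = 2(alpha_i, alpha_j)/(alpha_j, alpha_j); the resulting 6x6 Cartan matrix is
[[2, 0, -1, 0, 0, 0], [0, 2, -1, 0, -1, 0], [-1, -1, 2, -1, 0, 0], [0, 0, -1, 2, 0, -1], [0, -1, 0, 0, 2, 0], [0, 0, 0, -1, 0, 2]].
All simple roots have the same length, so the diagram is simply laced. The associated Dynkin diagram is a chain of 5 nodes with one extra node attached to the third node from one end (E_6), so the type is E_6.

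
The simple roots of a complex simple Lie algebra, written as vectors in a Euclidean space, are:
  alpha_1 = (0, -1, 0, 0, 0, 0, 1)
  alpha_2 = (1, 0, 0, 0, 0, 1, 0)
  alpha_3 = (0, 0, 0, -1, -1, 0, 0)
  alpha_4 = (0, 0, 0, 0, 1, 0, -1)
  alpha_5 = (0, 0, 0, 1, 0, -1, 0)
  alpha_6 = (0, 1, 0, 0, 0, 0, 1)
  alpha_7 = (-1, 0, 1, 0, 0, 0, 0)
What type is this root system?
Compute the Cartan integers a_ij = 2(alpha_i, alpha_j)/(alpha_j, alpha_j); the resulting 7x7 Cartan matrix is
[[2, 0, 0, -1, 0, 0, 0], [0, 2, 0, 0, -1, 0, -1], [0, 0, 2, -1, -1, 0, 0], [-1, 0, -1, 2, 0, -1, 0], [0, -1, -1, 0, 2, 0, 0], [0, 0, 0, -1, 0, 2, 0], [0, -1, 0, 0, 0, 0, 2]].
All simple roots have the same length, so the diagram is simply laced. The associated Dynkin diagram is a chain of 5 nodes with a fork of two nodes at one end (D_7), so the type is D_7 (the algebra so(14)).

D7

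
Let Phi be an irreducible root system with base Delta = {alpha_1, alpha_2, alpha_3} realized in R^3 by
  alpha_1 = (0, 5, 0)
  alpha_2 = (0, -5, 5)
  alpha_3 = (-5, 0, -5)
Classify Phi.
Compute the Cartan integers a_ij = 2(alpha_i, alpha_j)/(alpha_j, alpha_j); the resulting 3x3 Cartan matrix is
[[2, -1, 0], [-2, 2, -1], [0, -1, 2]].
The roots have two lengths (squared-length ratio 2:1); the short ones are alpha_{1}. The associated Dynkin diagram is a chain of 3 nodes with a double edge at one end; the terminal node there is the unique short simple root (B_3), so the type is B_3 (the algebra so(7)).

B_3 (so(7))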